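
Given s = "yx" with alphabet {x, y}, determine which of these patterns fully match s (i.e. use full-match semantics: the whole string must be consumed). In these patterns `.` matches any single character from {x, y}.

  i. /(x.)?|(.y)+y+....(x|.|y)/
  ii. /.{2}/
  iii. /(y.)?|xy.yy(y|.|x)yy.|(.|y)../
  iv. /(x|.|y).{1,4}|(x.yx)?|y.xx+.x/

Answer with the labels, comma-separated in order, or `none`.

i → no match
ii → match
iii → match
iv → match

ii, iii, iv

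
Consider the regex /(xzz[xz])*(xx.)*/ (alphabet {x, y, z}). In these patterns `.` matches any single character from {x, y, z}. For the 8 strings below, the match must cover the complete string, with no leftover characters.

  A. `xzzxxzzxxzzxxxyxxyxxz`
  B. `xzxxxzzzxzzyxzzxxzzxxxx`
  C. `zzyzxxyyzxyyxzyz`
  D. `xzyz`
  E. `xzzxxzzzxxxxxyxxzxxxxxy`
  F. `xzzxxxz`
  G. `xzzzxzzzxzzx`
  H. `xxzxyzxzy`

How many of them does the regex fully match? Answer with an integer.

A → match
B → no match
C → no match
D → no match
E → match
F → match
G → match
H → no match
Total matched: 4

4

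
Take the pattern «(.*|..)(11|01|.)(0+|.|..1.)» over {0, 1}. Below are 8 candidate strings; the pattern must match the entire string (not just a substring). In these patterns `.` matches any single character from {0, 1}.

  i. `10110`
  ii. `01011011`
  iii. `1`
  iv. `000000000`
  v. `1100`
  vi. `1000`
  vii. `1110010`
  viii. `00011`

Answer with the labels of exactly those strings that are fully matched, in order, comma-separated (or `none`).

i, ii, iv, v, vi, vii, viii

i → match
ii → match
iii → no match
iv → match
v → match
vi → match
vii → match
viii → match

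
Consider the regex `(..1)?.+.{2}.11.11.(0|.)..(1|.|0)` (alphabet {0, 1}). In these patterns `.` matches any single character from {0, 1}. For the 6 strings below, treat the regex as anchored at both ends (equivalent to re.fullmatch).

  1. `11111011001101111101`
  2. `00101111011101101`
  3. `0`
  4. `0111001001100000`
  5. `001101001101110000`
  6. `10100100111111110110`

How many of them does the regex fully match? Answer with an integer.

3

1 → match
2 → no match
3. `0` → no match
4 → no match
5 → match
6 → match
Total matched: 3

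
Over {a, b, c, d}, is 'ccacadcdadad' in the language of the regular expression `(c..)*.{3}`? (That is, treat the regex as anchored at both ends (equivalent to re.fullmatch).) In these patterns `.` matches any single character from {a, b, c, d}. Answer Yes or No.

Yes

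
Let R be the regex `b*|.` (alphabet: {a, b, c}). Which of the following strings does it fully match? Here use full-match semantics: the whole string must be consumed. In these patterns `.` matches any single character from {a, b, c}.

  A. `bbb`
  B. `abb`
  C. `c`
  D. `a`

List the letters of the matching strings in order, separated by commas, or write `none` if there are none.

A. `bbb` → match
B. `abb` → no match
C. `c` → match
D. `a` → match

A, C, D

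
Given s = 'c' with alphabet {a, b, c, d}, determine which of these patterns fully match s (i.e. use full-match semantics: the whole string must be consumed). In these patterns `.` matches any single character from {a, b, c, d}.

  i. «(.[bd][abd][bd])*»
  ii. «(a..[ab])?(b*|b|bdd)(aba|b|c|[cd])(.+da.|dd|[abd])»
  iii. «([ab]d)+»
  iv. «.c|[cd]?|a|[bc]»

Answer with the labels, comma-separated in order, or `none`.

i → no match
ii → no match
iii → no match — must end with 'd'
iv → match

iv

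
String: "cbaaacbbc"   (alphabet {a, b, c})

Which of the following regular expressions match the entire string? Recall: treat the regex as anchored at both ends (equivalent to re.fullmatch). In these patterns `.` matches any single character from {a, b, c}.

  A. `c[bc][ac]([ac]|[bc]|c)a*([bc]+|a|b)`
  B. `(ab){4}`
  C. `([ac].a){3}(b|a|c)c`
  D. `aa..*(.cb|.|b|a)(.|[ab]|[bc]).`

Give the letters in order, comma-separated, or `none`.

A

A → match
B → no match — must start with "ab"
C → no match
D → no match — must start with "aa"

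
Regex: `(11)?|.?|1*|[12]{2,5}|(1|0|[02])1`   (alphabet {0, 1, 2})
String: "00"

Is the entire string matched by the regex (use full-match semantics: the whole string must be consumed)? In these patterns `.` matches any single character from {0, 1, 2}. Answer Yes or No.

No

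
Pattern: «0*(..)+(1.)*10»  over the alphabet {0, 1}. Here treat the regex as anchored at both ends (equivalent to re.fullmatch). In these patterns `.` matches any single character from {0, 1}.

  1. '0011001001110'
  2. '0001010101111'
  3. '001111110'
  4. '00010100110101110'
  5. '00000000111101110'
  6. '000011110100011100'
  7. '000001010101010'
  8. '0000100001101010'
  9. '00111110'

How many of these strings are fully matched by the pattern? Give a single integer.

1 → match
2 → no match — must end with '10'
3 → match
4 → match
5 → match
6 → no match — must end with '10'
7 → match
8 → match
9 → match
Total matched: 7

7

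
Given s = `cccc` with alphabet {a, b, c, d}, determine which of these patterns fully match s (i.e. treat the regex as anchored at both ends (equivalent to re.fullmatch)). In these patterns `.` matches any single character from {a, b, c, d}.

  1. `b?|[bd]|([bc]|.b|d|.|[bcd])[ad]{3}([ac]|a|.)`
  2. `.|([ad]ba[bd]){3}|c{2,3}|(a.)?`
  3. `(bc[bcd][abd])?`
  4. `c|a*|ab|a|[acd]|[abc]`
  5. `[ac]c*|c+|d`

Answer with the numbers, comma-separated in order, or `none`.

1 → no match
2 → no match
3 → no match
4 → no match
5 → match

5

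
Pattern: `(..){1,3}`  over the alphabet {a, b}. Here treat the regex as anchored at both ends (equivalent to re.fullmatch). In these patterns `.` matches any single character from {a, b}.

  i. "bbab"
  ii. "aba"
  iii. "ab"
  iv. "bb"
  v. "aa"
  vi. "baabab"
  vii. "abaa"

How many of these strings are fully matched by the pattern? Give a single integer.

6

i. "bbab" → match
ii. "aba" → no match
iii. "ab" → match
iv. "bb" → match
v. "aa" → match
vi. "baabab" → match
vii. "abaa" → match
Total matched: 6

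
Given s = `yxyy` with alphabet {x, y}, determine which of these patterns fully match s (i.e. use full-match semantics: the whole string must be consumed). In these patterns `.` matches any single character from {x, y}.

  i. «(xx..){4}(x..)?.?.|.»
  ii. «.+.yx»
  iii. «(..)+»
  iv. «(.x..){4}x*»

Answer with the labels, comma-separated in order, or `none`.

i → no match
ii → no match — must end with `yx`
iii → match
iv → no match

iii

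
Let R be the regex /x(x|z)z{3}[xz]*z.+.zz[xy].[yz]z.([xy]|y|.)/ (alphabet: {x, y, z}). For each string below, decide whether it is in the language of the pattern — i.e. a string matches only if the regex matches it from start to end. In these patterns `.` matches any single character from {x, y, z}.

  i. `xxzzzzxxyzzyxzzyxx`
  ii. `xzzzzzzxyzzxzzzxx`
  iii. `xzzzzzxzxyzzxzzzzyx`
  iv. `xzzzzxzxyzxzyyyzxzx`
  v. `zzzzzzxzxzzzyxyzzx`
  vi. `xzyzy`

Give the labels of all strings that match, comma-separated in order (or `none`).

ii

i → no match
ii → match
iii → no match
iv → no match
v → no match — must start with `x`
vi → no match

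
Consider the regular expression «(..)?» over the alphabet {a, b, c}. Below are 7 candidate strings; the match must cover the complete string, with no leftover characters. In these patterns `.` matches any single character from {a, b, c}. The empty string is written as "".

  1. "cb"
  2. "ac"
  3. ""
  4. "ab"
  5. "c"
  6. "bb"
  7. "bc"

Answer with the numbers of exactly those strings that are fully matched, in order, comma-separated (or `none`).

1 → match
2 → match
3 → match
4 → match
5 → no match
6 → match
7 → match

1, 2, 3, 4, 6, 7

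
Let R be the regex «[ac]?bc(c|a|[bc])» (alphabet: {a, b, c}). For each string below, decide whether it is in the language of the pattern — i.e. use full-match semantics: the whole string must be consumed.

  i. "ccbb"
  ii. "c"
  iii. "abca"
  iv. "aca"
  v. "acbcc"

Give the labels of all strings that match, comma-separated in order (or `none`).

i. "ccbb" → no match
ii. "c" → no match
iii. "abca" → match
iv. "aca" → no match
v. "acbcc" → no match

iii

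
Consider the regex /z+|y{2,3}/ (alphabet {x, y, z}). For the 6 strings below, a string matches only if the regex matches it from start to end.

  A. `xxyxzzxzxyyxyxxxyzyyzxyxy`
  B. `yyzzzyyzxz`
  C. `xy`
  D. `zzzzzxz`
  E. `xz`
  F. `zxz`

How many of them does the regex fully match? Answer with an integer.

A → no match
B → no match
C → no match
D → no match
E → no match
F → no match
Total matched: 0

0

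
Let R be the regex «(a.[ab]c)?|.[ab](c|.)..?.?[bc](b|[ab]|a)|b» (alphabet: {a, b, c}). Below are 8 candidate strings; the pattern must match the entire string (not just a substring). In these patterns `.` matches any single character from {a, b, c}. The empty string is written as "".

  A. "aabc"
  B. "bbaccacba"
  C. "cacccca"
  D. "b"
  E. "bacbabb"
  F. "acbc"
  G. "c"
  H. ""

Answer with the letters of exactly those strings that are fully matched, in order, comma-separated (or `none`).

A → match
B → no match
C → match
D → match
E → match
F → match
G → no match
H → match

A, C, D, E, F, H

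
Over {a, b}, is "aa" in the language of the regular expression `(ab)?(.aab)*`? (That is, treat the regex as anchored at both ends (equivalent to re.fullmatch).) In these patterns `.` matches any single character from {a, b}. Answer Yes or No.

No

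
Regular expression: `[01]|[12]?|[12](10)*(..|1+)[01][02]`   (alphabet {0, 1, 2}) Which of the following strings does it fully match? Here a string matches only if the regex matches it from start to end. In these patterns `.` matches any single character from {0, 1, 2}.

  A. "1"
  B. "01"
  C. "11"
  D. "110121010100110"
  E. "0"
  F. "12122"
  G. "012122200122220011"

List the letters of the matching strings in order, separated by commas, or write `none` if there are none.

A → match
B → no match
C → no match
D → no match
E → match
F → no match
G → no match

A, E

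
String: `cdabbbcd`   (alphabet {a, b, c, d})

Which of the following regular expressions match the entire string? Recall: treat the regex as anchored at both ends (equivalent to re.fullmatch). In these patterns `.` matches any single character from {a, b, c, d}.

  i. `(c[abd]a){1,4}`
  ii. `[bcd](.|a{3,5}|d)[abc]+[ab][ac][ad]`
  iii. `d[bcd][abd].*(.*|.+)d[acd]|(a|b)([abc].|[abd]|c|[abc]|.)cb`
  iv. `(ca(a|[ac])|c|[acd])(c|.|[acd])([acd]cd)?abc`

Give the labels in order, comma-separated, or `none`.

ii

i → no match — must end with `a`
ii → match
iii → no match
iv → no match — must end with `abc`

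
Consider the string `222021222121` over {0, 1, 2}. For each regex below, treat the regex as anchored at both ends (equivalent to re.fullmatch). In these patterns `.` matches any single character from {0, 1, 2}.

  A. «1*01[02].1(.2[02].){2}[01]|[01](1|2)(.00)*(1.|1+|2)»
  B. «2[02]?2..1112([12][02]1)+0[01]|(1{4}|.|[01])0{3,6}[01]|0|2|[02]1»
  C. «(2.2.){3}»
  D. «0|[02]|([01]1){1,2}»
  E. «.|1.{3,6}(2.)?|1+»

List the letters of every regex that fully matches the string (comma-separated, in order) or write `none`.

A → no match
B → no match
C → match
D → no match
E → no match

C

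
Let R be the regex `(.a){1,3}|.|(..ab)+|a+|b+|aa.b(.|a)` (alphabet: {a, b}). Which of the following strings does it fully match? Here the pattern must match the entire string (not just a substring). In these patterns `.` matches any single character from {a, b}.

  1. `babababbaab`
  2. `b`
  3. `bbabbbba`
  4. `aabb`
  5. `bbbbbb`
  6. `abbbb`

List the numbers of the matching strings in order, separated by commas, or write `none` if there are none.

2, 5

1 → no match
2 → match
3 → no match
4 → no match
5 → match
6 → no match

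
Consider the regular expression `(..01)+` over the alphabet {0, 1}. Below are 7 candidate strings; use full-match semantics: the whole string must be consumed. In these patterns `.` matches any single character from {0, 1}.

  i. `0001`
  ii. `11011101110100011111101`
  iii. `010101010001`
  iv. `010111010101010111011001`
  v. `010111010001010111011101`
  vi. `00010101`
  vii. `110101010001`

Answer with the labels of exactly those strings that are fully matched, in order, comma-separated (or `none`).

i, iii, iv, v, vi, vii

i → match
ii → no match
iii → match
iv → match
v → match
vi → match
vii → match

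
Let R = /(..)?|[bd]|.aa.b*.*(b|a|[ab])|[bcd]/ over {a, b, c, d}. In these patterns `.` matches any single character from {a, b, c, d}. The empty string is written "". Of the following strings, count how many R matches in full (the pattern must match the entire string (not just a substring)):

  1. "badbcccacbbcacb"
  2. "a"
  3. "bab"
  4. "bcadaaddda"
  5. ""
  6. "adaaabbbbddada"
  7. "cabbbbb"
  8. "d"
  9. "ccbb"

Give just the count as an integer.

2

1 → no match
2. "a" → no match
3. "bab" → no match
4. "bcadaaddda" → no match
5. "" → match
6 → no match
7. "cabbbbb" → no match
8. "d" → match
9. "ccbb" → no match
Total matched: 2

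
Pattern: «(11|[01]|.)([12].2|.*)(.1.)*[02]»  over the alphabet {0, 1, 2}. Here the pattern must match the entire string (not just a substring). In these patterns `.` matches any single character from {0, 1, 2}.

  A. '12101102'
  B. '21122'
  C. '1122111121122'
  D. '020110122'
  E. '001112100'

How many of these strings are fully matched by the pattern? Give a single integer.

5

A → match
B → match
C → match
D → match
E → match
Total matched: 5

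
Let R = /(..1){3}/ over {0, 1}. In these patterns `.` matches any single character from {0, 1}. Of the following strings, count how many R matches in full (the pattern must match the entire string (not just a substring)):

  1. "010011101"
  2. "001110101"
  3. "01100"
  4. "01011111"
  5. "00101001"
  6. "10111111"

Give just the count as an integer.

1. "010011101" → no match
2. "001110101" → no match
3. "01100" → no match — must end with "1"
4. "01011111" → no match
5. "00101001" → no match
6. "10111111" → no match
Total matched: 0

0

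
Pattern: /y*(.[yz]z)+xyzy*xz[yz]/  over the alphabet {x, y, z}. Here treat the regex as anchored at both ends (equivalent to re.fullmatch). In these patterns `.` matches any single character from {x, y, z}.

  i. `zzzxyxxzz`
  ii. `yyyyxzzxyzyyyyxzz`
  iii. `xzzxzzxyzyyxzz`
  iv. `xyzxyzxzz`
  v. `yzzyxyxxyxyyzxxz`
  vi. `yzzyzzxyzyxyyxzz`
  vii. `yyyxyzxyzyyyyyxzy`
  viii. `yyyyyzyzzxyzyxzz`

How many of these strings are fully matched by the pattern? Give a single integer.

i → no match
ii → match
iii → match
iv → match
v → no match
vi → no match
vii → match
viii → match
Total matched: 5

5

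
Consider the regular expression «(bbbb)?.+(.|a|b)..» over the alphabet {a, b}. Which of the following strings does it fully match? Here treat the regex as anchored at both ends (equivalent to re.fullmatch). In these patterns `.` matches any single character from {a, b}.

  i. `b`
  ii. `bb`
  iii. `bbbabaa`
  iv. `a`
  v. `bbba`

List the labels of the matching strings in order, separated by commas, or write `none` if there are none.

iii, v

i → no match
ii → no match
iii → match
iv → no match
v → match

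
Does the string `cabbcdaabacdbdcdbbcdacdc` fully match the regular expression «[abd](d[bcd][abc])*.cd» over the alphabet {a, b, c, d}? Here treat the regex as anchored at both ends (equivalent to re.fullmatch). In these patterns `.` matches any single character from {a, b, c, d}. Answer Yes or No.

No

Every match must end with `cd`, but `cabbcdaabacdbdcdbbcdacdc` does not.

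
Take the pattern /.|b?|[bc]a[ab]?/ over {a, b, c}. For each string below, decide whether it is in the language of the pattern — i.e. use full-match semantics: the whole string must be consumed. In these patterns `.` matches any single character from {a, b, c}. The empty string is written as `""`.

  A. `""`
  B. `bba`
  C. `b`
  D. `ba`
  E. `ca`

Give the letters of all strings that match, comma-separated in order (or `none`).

A, C, D, E

A → match
B → no match
C → match
D → match
E → match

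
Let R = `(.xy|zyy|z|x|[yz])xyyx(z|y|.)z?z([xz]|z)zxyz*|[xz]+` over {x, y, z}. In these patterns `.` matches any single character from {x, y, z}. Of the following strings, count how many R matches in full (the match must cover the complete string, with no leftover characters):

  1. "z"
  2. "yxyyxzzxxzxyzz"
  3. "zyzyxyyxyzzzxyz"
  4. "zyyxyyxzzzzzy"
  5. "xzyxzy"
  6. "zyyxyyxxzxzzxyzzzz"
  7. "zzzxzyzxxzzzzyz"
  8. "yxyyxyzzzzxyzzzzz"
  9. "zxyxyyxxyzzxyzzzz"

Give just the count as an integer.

2

1 → match
2 → no match
3 → no match
4 → no match
5 → no match
6 → no match
7 → no match
8 → match
9 → no match
Total matched: 2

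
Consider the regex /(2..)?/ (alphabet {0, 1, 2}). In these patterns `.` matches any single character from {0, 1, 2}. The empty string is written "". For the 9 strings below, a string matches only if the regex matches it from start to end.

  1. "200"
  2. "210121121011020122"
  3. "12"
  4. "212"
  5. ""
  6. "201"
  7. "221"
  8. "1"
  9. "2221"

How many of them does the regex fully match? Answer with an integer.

1 → match
2 → no match
3 → no match
4 → match
5 → match
6 → match
7 → match
8 → no match
9 → no match
Total matched: 5

5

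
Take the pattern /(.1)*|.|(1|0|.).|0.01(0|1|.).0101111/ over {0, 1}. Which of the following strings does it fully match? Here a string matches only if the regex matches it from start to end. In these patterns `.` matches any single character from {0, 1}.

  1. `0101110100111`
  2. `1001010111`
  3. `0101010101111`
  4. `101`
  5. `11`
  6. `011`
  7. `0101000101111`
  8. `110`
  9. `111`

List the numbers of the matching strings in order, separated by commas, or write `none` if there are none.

3, 5, 7

1 → no match
2. `1001010111` → no match
3 → match
4. `101` → no match
5. `11` → match
6. `011` → no match
7 → match
8. `110` → no match
9. `111` → no match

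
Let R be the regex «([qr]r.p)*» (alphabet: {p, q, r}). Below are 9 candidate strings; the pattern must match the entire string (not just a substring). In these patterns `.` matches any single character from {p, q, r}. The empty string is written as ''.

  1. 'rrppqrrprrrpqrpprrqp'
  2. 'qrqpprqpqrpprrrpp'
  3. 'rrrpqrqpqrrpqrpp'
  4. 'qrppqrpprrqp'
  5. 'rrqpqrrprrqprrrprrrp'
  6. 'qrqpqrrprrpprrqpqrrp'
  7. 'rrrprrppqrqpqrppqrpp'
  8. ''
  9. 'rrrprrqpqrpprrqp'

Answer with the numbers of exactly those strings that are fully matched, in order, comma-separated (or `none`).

1, 3, 4, 5, 6, 7, 8, 9

1 → match
2 → no match
3 → match
4 → match
5 → match
6 → match
7 → match
8 → match
9 → match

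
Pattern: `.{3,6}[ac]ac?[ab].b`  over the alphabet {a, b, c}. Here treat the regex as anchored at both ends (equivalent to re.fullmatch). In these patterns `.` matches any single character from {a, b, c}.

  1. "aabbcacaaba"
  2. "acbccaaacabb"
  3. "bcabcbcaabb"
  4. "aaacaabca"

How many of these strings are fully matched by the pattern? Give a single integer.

2

1 → no match — must end with "b"
2 → match
3 → match
4 → no match — must end with "b"
Total matched: 2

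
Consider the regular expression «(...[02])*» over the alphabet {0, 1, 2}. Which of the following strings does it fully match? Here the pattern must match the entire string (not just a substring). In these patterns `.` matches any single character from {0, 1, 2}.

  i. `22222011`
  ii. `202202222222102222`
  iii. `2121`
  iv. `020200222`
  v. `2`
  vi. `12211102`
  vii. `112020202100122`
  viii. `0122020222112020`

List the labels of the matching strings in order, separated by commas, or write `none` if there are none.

i → no match
ii → no match
iii → no match
iv → no match
v → no match
vi → no match
vii → no match
viii → no match

none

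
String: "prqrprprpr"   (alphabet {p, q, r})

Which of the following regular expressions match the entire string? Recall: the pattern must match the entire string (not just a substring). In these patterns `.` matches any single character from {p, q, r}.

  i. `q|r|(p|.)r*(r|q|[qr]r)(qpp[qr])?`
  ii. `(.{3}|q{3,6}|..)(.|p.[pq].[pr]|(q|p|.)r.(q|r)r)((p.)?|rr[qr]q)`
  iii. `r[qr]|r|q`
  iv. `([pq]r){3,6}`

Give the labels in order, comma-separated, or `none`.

i → no match
ii → no match
iii → no match
iv → match

iv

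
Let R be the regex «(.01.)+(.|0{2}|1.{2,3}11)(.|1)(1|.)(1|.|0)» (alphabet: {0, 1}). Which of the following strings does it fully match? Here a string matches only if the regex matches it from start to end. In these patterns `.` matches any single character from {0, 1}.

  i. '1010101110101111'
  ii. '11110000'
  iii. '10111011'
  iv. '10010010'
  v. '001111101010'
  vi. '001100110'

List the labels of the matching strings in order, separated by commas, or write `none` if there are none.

i → match
ii. '11110000' → no match
iii. '10111011' → match
iv. '10010010' → no match
v. '001111101010' → no match
vi. '001100110' → match

i, iii, vi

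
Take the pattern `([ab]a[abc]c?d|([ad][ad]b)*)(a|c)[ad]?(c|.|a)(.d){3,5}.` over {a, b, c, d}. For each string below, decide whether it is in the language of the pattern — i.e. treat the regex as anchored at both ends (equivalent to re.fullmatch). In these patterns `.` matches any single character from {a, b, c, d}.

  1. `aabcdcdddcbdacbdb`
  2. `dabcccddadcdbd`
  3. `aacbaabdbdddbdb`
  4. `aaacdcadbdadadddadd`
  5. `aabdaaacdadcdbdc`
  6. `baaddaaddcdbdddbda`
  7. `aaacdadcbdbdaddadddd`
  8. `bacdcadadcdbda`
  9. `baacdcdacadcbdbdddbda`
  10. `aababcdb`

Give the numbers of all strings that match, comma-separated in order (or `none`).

4, 5, 8

1 → no match
2 → no match
3 → no match
4 → match
5 → match
6 → no match
7 → no match
8 → match
9 → no match
10 → no match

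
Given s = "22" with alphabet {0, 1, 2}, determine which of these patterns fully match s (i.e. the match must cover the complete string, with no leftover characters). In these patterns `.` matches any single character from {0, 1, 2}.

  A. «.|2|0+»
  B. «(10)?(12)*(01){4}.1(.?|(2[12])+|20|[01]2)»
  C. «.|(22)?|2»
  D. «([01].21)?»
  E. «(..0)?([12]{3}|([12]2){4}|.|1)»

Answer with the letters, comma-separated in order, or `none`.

C

A → no match
B → no match
C → match
D → no match
E → no match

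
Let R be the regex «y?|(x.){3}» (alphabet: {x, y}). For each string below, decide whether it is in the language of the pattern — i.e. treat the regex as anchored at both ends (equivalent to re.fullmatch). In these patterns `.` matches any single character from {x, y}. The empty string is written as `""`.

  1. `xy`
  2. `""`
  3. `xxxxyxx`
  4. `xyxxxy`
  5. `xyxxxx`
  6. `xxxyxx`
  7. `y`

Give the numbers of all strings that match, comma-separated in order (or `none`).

1. `xy` → no match
2. `""` → match
3. `xxxxyxx` → no match
4. `xyxxxy` → match
5. `xyxxxx` → match
6. `xxxyxx` → match
7. `y` → match

2, 4, 5, 6, 7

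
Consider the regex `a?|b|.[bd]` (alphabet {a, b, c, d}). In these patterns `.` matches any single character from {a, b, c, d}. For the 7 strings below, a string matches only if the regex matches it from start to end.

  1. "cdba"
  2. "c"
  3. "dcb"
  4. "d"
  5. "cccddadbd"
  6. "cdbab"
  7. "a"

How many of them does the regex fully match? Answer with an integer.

1

1. "cdba" → no match
2. "c" → no match
3. "dcb" → no match
4. "d" → no match
5. "cccddadbd" → no match
6. "cdbab" → no match
7. "a" → match
Total matched: 1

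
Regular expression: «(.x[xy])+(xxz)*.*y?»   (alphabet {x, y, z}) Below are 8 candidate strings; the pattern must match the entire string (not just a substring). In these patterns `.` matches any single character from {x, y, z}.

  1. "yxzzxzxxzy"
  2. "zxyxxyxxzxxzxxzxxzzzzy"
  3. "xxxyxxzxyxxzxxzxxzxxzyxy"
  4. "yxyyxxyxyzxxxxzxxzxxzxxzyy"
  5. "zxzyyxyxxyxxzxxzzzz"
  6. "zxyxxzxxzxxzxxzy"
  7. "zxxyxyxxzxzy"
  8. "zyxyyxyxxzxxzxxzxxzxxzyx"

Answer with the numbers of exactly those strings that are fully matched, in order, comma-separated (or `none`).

2, 3, 4, 6, 7

1. "yxzzxzxxzy" → no match
2 → match
3 → match
4 → match
5 → no match
6 → match
7. "zxxyxyxxzxzy" → match
8 → no match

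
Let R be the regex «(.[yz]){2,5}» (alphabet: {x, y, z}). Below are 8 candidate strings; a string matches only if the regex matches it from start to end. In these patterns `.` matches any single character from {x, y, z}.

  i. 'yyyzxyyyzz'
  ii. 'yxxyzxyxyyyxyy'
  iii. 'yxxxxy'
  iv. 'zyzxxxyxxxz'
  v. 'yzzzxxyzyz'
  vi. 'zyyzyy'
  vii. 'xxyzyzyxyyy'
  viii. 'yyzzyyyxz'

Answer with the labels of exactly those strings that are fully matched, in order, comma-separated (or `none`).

i. 'yyyzxyyyzz' → match
ii → no match
iii. 'yxxxxy' → no match
iv. 'zyzxxxyxxxz' → no match
v. 'yzzzxxyzyz' → no match
vi. 'zyyzyy' → match
vii. 'xxyzyzyxyyy' → no match
viii. 'yyzzyyyxz' → no match

i, vi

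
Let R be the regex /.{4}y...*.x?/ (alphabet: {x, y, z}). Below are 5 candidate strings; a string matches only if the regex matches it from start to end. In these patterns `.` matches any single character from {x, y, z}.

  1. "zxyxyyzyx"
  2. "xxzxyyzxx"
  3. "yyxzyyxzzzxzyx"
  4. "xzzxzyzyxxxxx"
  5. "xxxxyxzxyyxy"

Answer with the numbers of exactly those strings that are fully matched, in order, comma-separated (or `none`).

1, 2, 3, 5

1 → match
2 → match
3 → match
4 → no match
5 → match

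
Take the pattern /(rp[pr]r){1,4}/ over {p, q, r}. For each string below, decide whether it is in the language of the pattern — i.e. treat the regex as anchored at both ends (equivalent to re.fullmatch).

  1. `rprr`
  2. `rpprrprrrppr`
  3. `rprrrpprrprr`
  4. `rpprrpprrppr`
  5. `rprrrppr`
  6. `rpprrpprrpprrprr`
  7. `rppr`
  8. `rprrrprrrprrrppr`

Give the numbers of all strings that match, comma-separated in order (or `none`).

1, 2, 3, 4, 5, 6, 7, 8

1 → match
2 → match
3 → match
4 → match
5 → match
6 → match
7 → match
8 → match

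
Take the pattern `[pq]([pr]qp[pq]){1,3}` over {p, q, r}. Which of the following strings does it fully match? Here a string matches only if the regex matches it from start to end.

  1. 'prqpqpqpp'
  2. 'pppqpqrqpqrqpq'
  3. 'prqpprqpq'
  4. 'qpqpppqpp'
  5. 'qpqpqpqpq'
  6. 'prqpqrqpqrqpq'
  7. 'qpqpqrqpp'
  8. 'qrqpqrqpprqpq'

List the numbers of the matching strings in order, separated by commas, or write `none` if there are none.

1. 'prqpqpqpp' → match
2 → no match
3. 'prqpprqpq' → match
4. 'qpqpppqpp' → match
5. 'qpqpqpqpq' → match
6 → match
7. 'qpqpqrqpp' → match
8 → match

1, 3, 4, 5, 6, 7, 8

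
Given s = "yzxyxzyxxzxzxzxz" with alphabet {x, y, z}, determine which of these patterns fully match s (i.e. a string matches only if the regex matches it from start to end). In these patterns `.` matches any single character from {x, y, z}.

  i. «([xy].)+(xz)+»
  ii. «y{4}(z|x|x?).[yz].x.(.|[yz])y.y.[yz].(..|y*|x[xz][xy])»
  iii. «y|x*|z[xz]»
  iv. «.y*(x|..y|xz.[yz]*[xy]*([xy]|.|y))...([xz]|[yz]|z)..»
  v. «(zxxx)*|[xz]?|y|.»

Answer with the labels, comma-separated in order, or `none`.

i

i → match
ii → no match
iii → no match
iv → no match
v → no match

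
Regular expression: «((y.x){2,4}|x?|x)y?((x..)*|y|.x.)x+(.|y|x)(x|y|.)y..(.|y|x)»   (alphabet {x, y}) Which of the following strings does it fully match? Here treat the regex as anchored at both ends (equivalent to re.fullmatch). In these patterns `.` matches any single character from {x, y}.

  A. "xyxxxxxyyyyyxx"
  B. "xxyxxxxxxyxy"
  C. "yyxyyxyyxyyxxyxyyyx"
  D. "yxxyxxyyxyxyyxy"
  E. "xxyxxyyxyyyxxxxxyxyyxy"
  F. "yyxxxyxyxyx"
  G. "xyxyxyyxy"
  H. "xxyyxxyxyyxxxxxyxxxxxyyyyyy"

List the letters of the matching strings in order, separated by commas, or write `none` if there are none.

C, D, F, G, H

A → no match
B → no match
C → match
D → match
E → no match
F → match
G → match
H → match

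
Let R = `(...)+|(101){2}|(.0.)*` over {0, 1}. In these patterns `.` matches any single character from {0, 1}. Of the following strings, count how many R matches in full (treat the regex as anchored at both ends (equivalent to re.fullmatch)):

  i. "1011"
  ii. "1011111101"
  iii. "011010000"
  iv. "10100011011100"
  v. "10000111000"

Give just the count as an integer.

1

i. "1011" → no match
ii. "1011111101" → no match
iii. "011010000" → match
iv → no match
v. "10000111000" → no match
Total matched: 1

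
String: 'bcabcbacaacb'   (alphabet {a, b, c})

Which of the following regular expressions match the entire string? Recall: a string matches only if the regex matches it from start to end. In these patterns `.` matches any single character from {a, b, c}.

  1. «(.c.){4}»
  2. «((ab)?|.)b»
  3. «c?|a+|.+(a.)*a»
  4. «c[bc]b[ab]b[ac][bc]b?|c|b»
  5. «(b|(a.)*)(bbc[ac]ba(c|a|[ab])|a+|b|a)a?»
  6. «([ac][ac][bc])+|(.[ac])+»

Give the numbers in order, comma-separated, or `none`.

1

1 → match
2 → no match
3 → no match
4 → no match
5 → no match
6 → no match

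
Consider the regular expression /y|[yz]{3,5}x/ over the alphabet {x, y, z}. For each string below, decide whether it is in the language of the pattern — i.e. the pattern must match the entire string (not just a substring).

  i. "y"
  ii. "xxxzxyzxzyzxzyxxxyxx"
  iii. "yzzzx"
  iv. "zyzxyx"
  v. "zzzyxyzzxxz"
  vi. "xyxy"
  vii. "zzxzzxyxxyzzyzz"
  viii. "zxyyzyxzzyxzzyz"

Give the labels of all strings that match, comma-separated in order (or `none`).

i. "y" → match
ii → no match
iii. "yzzzx" → match
iv. "zyzxyx" → no match
v. "zzzyxyzzxxz" → no match
vi. "xyxy" → no match
vii → no match
viii → no match

i, iii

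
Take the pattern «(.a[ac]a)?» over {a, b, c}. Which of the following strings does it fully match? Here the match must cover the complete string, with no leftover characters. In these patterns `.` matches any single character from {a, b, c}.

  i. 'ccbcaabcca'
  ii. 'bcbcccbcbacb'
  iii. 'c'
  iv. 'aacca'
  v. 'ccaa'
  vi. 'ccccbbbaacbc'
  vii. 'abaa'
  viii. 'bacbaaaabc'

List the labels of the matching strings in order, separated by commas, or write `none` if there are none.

i. 'ccbcaabcca' → no match
ii. 'bcbcccbcbacb' → no match
iii. 'c' → no match
iv. 'aacca' → no match
v. 'ccaa' → no match
vi. 'ccccbbbaacbc' → no match
vii. 'abaa' → no match
viii. 'bacbaaaabc' → no match

none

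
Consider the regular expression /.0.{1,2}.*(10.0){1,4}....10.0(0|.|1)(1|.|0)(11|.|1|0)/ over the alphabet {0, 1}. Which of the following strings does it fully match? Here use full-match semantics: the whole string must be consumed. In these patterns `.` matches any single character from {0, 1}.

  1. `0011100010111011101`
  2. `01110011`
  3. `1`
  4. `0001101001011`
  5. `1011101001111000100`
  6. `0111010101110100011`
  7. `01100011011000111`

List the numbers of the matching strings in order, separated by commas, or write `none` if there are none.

1 → no match
2 → no match
3 → no match
4 → no match
5 → match
6 → no match
7 → no match

5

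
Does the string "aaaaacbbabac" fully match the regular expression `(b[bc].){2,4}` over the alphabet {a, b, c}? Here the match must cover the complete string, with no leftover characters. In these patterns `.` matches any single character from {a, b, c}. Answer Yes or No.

No

Every match must start with "b", but "aaaaacbbabac" does not.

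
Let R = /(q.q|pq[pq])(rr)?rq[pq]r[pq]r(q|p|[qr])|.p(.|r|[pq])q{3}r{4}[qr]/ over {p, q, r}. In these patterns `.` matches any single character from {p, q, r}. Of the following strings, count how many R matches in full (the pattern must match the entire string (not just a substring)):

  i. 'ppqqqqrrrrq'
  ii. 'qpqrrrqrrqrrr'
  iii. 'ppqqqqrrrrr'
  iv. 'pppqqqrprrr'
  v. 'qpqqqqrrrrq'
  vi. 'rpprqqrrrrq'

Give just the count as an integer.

i → match
ii → no match
iii → match
iv → no match
v → match
vi → no match
Total matched: 3

3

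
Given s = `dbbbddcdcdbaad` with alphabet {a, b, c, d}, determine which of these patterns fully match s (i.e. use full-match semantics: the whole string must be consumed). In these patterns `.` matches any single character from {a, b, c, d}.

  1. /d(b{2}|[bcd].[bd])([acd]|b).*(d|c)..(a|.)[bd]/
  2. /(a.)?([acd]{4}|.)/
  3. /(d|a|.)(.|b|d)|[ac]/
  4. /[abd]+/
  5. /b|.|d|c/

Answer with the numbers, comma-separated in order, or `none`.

1 → match
2 → no match
3 → no match
4 → no match
5 → no match

1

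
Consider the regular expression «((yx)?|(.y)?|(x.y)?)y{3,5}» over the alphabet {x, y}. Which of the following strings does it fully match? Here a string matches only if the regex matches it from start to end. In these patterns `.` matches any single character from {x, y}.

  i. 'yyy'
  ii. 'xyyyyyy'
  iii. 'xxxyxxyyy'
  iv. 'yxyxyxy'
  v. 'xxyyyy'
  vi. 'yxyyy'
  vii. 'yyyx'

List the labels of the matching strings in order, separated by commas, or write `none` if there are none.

i, ii, v, vi

i → match
ii → match
iii → no match
iv → no match
v → match
vi → match
vii → no match — must end with 'y'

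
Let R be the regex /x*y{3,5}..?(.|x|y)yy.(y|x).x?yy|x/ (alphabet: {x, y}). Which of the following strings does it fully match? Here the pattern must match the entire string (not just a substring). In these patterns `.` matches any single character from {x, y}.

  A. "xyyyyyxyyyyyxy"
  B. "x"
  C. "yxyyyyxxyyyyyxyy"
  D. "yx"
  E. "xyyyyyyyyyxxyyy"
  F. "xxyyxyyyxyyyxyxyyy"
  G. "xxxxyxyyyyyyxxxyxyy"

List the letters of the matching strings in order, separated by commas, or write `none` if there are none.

B, E

A → no match
B → match
C → no match
D → no match
E → match
F → no match
G → no match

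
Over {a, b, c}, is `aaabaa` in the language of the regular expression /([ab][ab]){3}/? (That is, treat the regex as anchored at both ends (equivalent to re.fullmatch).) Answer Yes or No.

Yes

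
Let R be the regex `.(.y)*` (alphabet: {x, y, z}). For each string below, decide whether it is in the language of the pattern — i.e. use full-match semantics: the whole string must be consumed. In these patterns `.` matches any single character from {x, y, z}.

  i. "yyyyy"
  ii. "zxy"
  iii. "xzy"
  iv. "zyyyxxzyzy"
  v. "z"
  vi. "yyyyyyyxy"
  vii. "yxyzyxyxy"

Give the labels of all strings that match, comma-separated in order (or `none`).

i → match
ii → match
iii → match
iv → no match
v → match
vi → match
vii → match

i, ii, iii, v, vi, vii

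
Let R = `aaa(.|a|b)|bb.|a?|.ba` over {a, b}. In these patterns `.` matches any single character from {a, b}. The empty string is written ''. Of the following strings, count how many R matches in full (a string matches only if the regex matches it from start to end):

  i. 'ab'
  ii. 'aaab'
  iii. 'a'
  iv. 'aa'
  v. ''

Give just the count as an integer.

i → no match
ii → match
iii → match
iv → no match
v → match
Total matched: 3

3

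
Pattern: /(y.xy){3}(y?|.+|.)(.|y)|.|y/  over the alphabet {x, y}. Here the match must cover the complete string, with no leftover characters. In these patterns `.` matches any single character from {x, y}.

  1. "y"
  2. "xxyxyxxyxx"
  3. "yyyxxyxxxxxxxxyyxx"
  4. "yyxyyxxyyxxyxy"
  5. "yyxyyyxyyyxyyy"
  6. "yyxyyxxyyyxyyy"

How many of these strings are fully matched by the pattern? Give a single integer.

1 → match
2 → no match
3 → no match
4 → match
5 → match
6 → match
Total matched: 4

4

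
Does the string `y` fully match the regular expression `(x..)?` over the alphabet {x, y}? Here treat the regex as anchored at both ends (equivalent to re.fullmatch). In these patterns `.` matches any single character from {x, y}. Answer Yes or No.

No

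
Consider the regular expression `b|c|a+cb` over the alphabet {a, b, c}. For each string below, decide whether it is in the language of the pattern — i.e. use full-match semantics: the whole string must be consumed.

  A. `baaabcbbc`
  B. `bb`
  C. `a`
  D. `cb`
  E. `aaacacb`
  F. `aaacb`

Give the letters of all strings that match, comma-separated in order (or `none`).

F

A. `baaabcbbc` → no match
B. `bb` → no match
C. `a` → no match
D. `cb` → no match
E. `aaacacb` → no match
F. `aaacb` → match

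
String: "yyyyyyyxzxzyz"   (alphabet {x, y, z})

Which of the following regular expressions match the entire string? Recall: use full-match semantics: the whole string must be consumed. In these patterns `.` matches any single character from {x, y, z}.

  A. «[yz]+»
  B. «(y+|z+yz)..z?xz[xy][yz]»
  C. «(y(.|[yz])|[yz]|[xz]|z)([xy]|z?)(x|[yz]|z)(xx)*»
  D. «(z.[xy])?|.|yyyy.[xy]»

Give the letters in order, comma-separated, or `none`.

A → no match
B → match
C → no match
D → no match

B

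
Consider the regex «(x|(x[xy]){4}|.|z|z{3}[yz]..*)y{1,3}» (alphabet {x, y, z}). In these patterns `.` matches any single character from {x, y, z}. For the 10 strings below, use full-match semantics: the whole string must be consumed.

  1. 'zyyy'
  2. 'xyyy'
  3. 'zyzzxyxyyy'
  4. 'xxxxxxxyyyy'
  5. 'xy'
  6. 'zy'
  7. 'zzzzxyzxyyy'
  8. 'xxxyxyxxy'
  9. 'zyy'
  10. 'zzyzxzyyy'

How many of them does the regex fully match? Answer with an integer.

1 → match
2 → match
3 → no match
4 → match
5 → match
6 → match
7 → match
8 → match
9 → match
10 → no match
Total matched: 8

8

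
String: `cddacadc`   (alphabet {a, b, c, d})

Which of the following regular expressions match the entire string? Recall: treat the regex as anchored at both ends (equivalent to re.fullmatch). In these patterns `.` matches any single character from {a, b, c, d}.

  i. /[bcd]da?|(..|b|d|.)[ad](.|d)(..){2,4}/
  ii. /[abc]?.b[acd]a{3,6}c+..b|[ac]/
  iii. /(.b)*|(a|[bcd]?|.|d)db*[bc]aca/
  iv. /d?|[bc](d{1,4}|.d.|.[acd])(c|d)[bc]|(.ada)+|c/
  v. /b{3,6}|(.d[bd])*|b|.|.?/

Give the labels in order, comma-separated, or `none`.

i → match
ii → no match
iii → no match
iv → no match
v → no match

i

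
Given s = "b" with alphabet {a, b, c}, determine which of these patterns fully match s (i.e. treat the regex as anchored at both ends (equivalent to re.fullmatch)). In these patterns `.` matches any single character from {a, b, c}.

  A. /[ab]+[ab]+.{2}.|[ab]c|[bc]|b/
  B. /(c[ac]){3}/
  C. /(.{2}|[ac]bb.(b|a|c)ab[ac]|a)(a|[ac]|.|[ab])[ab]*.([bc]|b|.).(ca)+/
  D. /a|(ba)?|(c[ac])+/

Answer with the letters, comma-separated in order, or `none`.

A

A → match
B → no match — must start with "c"
C → no match — must end with "ca"
D → no match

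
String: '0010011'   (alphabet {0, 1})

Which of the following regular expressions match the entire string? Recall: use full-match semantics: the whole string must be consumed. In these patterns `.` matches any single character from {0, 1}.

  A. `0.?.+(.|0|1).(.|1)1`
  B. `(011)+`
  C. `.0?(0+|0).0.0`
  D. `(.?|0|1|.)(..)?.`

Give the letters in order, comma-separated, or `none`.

A → match
B → no match — must start with '011'
C → no match — must end with '0'
D → no match

A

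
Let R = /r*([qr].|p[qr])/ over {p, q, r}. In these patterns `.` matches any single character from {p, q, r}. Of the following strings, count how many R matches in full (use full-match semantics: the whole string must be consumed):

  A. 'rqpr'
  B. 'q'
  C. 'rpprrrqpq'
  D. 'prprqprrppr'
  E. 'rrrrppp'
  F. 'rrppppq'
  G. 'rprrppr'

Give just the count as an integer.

0

A → no match
B → no match
C → no match
D → no match
E → no match
F → no match
G → no match
Total matched: 0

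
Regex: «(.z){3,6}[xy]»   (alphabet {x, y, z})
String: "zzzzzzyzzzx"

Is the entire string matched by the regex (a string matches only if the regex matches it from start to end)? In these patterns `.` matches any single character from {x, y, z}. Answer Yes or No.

Yes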